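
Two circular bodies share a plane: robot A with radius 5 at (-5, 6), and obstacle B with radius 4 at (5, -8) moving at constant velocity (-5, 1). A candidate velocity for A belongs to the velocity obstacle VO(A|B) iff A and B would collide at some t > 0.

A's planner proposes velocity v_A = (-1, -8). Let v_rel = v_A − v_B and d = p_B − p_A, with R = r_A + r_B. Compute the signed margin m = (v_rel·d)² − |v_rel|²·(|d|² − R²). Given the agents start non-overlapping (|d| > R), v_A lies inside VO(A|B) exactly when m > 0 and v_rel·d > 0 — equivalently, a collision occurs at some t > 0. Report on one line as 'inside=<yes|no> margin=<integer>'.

d = (10, -14),  |d|² = 296;  R = 5+4 = 9,  c = 296−9² = 215
v_rel = (4, -9),  |v_rel|² = 97;  v_rel·d = (4)·(10) + (-9)·(-14) = 166
97·t² − 332·t + 215 = 0  ⇒  m = 166² − 97·215 = 6701
m = 6701 > 0,  v_rel·d = 166 > 0  ⇒  inside

inside=yes margin=6701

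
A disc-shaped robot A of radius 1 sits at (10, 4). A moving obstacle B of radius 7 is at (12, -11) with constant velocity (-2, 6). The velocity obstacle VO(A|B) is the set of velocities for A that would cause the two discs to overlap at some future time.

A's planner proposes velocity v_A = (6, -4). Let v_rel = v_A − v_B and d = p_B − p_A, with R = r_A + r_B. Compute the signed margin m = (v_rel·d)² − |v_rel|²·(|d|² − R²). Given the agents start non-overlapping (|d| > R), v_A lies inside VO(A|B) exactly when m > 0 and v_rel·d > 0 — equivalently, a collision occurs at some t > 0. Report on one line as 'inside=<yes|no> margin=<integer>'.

d = (2, -15),  |d|² = 229;  R = 1+7 = 8,  c = 229−8² = 165
v_rel = (8, -10),  |v_rel|² = 164;  v_rel·d = (8)·(2) + (-10)·(-15) = 166
164·t² − 332·t + 165 = 0  ⇒  m = 166² − 164·165 = 496
m = 496 > 0,  v_rel·d = 166 > 0  ⇒  inside

inside=yes margin=496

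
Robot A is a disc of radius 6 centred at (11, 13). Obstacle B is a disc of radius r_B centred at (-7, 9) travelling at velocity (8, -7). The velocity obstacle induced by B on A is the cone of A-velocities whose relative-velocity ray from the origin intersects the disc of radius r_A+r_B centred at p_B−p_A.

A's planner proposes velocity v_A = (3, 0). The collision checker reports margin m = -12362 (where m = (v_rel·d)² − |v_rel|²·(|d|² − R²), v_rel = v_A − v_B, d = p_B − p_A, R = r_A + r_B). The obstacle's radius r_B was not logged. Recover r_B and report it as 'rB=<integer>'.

m = -12362
d = (-18, -4);  v_rel = (-5, 7),  |v_rel|² = 74
v_rel×d = (-5)·(-4) − (7)·(-18) = 146
since m = R²·74 − 146²:  R² = (21316 + -12362) / 74 = 121
R = √121 = 11  ⇒  r_B = 11 − 6 = 5

rB=5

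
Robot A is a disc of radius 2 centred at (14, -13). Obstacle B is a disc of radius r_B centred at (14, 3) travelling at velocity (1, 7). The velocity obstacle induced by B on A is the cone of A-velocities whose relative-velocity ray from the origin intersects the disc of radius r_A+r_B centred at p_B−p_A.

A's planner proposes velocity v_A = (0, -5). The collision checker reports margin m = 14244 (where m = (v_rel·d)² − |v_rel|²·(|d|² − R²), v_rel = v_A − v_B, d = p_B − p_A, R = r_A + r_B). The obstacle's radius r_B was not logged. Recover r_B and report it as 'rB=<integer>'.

m = 14244
d = (0, 16);  v_rel = (-1, -12),  |v_rel|² = 145
v_rel×d = (-1)·(16) − (-12)·(0) = -16
since m = R²·145 − (-16)²:  R² = (256 + 14244) / 145 = 100
R = √100 = 10  ⇒  r_B = 10 − 2 = 8

rB=8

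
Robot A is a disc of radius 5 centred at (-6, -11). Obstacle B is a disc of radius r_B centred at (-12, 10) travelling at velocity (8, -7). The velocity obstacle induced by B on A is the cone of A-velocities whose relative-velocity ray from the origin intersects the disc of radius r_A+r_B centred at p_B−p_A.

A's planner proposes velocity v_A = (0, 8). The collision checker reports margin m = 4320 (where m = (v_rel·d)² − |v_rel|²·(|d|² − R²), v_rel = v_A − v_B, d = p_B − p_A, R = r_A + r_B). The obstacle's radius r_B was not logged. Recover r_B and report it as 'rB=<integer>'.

m = 4320
d = (-6, 21);  v_rel = (-8, 15),  |v_rel|² = 289
v_rel×d = (-8)·(21) − (15)·(-6) = -78
since m = R²·289 − (-78)²:  R² = (6084 + 4320) / 289 = 36
R = √36 = 6  ⇒  r_B = 6 − 5 = 1

rB=1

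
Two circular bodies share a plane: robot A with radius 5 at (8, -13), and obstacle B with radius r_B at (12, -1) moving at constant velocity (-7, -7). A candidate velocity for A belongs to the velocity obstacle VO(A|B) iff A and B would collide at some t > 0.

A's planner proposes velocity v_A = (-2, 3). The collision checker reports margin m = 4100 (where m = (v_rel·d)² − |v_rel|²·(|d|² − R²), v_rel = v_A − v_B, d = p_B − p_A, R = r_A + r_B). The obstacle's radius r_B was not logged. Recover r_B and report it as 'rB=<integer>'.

m = 4100
d = (4, 12);  v_rel = (5, 10),  |v_rel|² = 125
v_rel×d = (5)·(12) − (10)·(4) = 20
since m = R²·125 − 20²:  R² = (400 + 4100) / 125 = 36
R = √36 = 6  ⇒  r_B = 6 − 5 = 1

rB=1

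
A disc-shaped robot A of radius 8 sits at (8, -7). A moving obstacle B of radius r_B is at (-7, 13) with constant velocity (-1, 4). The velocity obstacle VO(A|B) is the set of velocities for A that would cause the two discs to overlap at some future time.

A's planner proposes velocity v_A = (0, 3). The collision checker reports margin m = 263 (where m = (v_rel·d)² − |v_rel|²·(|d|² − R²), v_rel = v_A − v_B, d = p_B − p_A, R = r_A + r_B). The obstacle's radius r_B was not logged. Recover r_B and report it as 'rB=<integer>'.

m = 263
d = (-15, 20);  v_rel = (1, -1),  |v_rel|² = 2
v_rel×d = (1)·(20) − (-1)·(-15) = 5
since m = R²·2 − 5²:  R² = (25 + 263) / 2 = 144
R = √144 = 12  ⇒  r_B = 12 − 8 = 4

rB=4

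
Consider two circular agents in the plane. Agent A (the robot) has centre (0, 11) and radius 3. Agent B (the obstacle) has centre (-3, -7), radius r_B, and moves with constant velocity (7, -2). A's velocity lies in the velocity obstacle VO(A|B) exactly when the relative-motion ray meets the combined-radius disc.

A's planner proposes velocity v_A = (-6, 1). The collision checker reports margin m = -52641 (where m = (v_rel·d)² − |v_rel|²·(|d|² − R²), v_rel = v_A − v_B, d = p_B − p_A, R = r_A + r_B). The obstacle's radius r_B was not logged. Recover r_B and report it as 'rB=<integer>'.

m = -52641
d = (-3, -18);  v_rel = (-13, 3),  |v_rel|² = 178
v_rel×d = (-13)·(-18) − (3)·(-3) = 243
since m = R²·178 − 243²:  R² = (59049 + -52641) / 178 = 36
R = √36 = 6  ⇒  r_B = 6 − 3 = 3

rB=3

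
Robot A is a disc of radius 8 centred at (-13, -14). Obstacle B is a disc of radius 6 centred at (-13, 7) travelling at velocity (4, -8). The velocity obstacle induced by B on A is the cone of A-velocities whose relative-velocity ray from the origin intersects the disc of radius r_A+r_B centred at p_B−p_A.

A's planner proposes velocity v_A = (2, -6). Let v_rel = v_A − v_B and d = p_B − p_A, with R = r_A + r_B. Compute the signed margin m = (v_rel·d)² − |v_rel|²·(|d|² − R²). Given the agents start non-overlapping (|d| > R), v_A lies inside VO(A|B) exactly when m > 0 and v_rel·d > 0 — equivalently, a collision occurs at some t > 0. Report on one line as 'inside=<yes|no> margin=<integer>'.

d = (0, 21),  |d|² = 441;  R = 8+6 = 14,  c = 441−14² = 245
v_rel = (-2, 2),  |v_rel|² = 8;  v_rel·d = (-2)·(0) + (2)·(21) = 42
8·t² − 84·t + 245 = 0  ⇒  m = 42² − 8·245 = -196
m = -196 < 0,  v_rel·d = 42 > 0  ⇒  outside

inside=no margin=-196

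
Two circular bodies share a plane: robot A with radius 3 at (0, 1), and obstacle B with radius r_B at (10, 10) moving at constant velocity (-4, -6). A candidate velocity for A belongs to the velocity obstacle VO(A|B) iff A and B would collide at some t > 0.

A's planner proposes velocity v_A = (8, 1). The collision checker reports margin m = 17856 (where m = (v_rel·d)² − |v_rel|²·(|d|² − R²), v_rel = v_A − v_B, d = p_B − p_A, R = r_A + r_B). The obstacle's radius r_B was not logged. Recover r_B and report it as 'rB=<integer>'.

m = 17856
d = (10, 9);  v_rel = (12, 7),  |v_rel|² = 193
v_rel×d = (12)·(9) − (7)·(10) = 38
since m = R²·193 − 38²:  R² = (1444 + 17856) / 193 = 100
R = √100 = 10  ⇒  r_B = 10 − 3 = 7

rB=7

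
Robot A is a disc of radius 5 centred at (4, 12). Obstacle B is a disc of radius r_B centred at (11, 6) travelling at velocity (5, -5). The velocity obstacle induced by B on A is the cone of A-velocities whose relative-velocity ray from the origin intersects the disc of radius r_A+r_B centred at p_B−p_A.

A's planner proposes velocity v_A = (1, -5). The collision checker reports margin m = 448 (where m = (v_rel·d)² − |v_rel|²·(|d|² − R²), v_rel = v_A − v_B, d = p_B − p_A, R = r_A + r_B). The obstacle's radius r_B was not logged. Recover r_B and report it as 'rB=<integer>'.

m = 448
d = (7, -6);  v_rel = (-4, 0),  |v_rel|² = 16
v_rel×d = (-4)·(-6) − (0)·(7) = 24
since m = R²·16 − 24²:  R² = (576 + 448) / 16 = 64
R = √64 = 8  ⇒  r_B = 8 − 5 = 3

rB=3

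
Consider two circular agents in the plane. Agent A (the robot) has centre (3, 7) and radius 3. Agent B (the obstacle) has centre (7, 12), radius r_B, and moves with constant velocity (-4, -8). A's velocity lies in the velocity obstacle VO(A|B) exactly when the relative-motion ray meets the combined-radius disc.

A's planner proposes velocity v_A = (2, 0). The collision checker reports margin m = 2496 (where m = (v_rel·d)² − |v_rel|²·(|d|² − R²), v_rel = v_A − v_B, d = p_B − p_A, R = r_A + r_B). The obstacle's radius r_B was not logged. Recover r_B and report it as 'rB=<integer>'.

m = 2496
d = (4, 5);  v_rel = (6, 8),  |v_rel|² = 100
v_rel×d = (6)·(5) − (8)·(4) = -2
since m = R²·100 − (-2)²:  R² = (4 + 2496) / 100 = 25
R = √25 = 5  ⇒  r_B = 5 − 3 = 2

rB=2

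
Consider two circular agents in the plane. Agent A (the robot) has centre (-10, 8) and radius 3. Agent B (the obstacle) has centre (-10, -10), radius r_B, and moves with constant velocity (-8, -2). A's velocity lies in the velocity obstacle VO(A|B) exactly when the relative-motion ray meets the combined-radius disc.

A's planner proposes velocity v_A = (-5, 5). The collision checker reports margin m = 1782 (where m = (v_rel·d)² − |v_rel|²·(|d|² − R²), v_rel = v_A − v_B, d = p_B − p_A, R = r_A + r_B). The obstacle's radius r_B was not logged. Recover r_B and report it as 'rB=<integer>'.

m = 1782
d = (0, -18);  v_rel = (3, 7),  |v_rel|² = 58
v_rel×d = (3)·(-18) − (7)·(0) = -54
since m = R²·58 − (-54)²:  R² = (2916 + 1782) / 58 = 81
R = √81 = 9  ⇒  r_B = 9 − 3 = 6

rB=6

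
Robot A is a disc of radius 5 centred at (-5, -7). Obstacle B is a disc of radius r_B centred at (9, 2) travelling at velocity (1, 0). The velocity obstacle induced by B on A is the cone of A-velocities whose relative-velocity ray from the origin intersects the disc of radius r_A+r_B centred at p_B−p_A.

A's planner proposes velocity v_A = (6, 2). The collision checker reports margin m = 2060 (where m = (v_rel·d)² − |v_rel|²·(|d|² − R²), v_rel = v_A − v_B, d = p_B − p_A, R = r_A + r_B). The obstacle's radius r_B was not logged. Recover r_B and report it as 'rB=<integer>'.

m = 2060
d = (14, 9);  v_rel = (5, 2),  |v_rel|² = 29
v_rel×d = (5)·(9) − (2)·(14) = 17
since m = R²·29 − 17²:  R² = (289 + 2060) / 29 = 81
R = √81 = 9  ⇒  r_B = 9 − 5 = 4

rB=4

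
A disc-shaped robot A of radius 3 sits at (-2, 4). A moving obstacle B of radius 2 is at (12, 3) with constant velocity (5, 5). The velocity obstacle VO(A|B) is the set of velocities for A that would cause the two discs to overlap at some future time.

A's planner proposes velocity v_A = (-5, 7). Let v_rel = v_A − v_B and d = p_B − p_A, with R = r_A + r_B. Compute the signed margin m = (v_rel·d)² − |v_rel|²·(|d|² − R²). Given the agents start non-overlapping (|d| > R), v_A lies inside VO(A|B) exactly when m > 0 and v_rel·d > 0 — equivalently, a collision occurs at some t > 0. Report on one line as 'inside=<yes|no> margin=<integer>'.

d = (14, -1),  |d|² = 197;  R = 3+2 = 5,  c = 197−5² = 172
v_rel = (-10, 2),  |v_rel|² = 104;  v_rel·d = (-10)·(14) + (2)·(-1) = -142
104·t² + 284·t + 172 = 0  ⇒  m = (-142)² − 104·172 = 2276
m = 2276 > 0,  v_rel·d = -142 < 0  ⇒  outside

inside=no margin=2276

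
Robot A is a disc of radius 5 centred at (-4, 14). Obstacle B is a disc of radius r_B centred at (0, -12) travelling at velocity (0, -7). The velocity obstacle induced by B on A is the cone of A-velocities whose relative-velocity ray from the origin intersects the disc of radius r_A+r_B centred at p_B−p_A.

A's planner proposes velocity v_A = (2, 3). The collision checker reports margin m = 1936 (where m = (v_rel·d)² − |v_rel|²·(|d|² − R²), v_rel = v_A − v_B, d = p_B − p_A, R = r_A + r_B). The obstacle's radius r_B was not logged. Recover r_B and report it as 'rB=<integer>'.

m = 1936
d = (4, -26);  v_rel = (2, 10),  |v_rel|² = 104
v_rel×d = (2)·(-26) − (10)·(4) = -92
since m = R²·104 − (-92)²:  R² = (8464 + 1936) / 104 = 100
R = √100 = 10  ⇒  r_B = 10 − 5 = 5

rB=5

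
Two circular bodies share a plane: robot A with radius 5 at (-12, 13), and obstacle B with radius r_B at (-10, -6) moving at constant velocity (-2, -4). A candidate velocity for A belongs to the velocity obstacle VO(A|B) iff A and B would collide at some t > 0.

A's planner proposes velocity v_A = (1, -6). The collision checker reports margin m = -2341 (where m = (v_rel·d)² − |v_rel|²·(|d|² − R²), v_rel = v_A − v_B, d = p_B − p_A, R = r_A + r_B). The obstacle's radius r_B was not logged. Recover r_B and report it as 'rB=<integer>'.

m = -2341
d = (2, -19);  v_rel = (3, -2),  |v_rel|² = 13
v_rel×d = (3)·(-19) − (-2)·(2) = -53
since m = R²·13 − (-53)²:  R² = (2809 + -2341) / 13 = 36
R = √36 = 6  ⇒  r_B = 6 − 5 = 1

rB=1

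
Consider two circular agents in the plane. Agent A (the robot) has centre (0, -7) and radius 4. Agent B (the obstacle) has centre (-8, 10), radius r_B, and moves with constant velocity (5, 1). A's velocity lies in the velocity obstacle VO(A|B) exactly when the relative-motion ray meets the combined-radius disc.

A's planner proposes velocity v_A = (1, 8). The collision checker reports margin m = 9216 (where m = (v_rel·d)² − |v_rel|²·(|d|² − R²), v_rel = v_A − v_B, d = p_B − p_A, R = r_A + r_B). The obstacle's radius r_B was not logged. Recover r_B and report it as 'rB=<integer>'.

m = 9216
d = (-8, 17);  v_rel = (-4, 7),  |v_rel|² = 65
v_rel×d = (-4)·(17) − (7)·(-8) = -12
since m = R²·65 − (-12)²:  R² = (144 + 9216) / 65 = 144
R = √144 = 12  ⇒  r_B = 12 − 4 = 8

rB=8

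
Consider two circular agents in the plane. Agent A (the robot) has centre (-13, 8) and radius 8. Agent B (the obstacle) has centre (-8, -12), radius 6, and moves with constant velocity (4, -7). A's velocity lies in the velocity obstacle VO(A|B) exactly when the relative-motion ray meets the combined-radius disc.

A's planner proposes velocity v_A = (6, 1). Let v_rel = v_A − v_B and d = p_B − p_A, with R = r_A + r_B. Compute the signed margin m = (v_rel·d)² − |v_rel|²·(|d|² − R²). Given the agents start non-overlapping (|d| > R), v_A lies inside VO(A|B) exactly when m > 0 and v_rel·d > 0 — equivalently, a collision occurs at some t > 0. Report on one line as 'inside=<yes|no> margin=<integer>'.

d = (5, -20),  |d|² = 425;  R = 8+6 = 14,  c = 425−14² = 229
v_rel = (2, 8),  |v_rel|² = 68;  v_rel·d = (2)·(5) + (8)·(-20) = -150
68·t² + 300·t + 229 = 0  ⇒  m = (-150)² − 68·229 = 6928
m = 6928 > 0,  v_rel·d = -150 < 0  ⇒  outside

inside=no margin=6928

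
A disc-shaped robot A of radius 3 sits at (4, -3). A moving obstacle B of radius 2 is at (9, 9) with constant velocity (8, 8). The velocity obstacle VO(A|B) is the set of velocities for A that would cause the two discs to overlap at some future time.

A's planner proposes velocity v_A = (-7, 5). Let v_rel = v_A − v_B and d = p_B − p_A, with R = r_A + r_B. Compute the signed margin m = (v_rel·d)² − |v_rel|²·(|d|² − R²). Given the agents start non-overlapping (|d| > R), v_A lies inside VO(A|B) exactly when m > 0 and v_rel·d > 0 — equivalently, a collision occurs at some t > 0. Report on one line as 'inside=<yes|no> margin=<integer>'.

d = (5, 12),  |d|² = 169;  R = 3+2 = 5,  c = 169−5² = 144
v_rel = (-15, -3),  |v_rel|² = 234;  v_rel·d = (-15)·(5) + (-3)·(12) = -111
234·t² + 222·t + 144 = 0  ⇒  m = (-111)² − 234·144 = -21375
m = -21375 < 0,  v_rel·d = -111 < 0  ⇒  outside

inside=no margin=-21375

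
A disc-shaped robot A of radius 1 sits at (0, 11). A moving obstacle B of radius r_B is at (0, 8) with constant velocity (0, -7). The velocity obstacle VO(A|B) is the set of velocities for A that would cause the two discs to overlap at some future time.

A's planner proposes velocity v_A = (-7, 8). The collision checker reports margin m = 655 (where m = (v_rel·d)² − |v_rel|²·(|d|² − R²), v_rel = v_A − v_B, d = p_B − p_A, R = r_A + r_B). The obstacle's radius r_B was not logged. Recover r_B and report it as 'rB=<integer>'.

m = 655
d = (0, -3);  v_rel = (-7, 15),  |v_rel|² = 274
v_rel×d = (-7)·(-3) − (15)·(0) = 21
since m = R²·274 − 21²:  R² = (441 + 655) / 274 = 4
R = √4 = 2  ⇒  r_B = 2 − 1 = 1

rB=1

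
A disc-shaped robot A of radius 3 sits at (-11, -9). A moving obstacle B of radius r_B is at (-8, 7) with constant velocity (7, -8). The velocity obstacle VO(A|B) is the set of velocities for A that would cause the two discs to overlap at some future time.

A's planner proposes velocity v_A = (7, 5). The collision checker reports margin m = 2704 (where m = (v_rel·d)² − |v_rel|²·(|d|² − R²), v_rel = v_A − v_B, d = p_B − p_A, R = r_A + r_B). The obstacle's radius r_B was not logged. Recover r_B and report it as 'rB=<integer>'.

m = 2704
d = (3, 16);  v_rel = (0, 13),  |v_rel|² = 169
v_rel×d = (0)·(16) − (13)·(3) = -39
since m = R²·169 − (-39)²:  R² = (1521 + 2704) / 169 = 25
R = √25 = 5  ⇒  r_B = 5 − 3 = 2

rB=2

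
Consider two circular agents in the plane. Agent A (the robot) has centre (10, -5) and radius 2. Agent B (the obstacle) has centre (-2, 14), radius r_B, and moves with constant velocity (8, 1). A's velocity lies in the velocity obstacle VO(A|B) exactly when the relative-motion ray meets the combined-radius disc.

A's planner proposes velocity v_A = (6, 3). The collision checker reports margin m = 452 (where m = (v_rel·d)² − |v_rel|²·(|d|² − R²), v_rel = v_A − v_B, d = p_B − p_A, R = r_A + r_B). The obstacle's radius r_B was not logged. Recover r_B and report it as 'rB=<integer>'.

m = 452
d = (-12, 19);  v_rel = (-2, 2),  |v_rel|² = 8
v_rel×d = (-2)·(19) − (2)·(-12) = -14
since m = R²·8 − (-14)²:  R² = (196 + 452) / 8 = 81
R = √81 = 9  ⇒  r_B = 9 − 2 = 7

rB=7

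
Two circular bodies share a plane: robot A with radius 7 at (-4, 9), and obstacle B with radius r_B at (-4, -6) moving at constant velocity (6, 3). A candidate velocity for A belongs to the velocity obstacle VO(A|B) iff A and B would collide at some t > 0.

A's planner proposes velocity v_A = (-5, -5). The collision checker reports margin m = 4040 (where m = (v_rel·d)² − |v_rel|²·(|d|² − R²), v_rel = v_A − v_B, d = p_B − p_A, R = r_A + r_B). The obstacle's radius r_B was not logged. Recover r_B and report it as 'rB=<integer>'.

m = 4040
d = (0, -15);  v_rel = (-11, -8),  |v_rel|² = 185
v_rel×d = (-11)·(-15) − (-8)·(0) = 165
since m = R²·185 − 165²:  R² = (27225 + 4040) / 185 = 169
R = √169 = 13  ⇒  r_B = 13 − 7 = 6

rB=6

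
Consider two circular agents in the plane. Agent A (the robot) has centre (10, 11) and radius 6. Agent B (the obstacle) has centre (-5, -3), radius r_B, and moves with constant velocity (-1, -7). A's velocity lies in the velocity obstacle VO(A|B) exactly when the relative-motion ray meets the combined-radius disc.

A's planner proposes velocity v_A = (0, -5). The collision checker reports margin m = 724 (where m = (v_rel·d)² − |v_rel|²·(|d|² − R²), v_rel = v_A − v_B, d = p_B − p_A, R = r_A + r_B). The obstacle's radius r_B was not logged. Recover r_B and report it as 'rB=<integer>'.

m = 724
d = (-15, -14);  v_rel = (1, 2),  |v_rel|² = 5
v_rel×d = (1)·(-14) − (2)·(-15) = 16
since m = R²·5 − 16²:  R² = (256 + 724) / 5 = 196
R = √196 = 14  ⇒  r_B = 14 − 6 = 8

rB=8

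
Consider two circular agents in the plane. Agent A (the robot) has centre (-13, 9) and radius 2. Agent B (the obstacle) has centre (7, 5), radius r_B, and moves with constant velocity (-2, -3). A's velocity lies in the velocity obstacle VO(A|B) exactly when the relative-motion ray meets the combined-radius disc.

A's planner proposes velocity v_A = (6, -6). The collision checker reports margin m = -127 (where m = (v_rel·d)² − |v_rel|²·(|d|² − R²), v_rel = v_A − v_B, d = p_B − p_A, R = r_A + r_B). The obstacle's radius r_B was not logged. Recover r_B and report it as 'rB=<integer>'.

m = -127
d = (20, -4);  v_rel = (8, -3),  |v_rel|² = 73
v_rel×d = (8)·(-4) − (-3)·(20) = 28
since m = R²·73 − 28²:  R² = (784 + -127) / 73 = 9
R = √9 = 3  ⇒  r_B = 3 − 2 = 1

rB=1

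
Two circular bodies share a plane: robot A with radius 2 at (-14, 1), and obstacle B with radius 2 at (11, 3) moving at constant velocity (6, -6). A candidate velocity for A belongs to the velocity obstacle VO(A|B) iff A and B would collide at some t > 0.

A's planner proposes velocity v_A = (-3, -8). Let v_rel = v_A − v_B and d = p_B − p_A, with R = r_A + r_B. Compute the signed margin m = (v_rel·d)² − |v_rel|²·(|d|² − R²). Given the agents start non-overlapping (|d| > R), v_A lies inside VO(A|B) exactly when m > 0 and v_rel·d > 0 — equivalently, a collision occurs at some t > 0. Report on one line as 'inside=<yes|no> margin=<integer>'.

d = (25, 2),  |d|² = 629;  R = 2+2 = 4,  c = 629−4² = 613
v_rel = (-9, -2),  |v_rel|² = 85;  v_rel·d = (-9)·(25) + (-2)·(2) = -229
85·t² + 458·t + 613 = 0  ⇒  m = (-229)² − 85·613 = 336
m = 336 > 0,  v_rel·d = -229 < 0  ⇒  outside

inside=no margin=336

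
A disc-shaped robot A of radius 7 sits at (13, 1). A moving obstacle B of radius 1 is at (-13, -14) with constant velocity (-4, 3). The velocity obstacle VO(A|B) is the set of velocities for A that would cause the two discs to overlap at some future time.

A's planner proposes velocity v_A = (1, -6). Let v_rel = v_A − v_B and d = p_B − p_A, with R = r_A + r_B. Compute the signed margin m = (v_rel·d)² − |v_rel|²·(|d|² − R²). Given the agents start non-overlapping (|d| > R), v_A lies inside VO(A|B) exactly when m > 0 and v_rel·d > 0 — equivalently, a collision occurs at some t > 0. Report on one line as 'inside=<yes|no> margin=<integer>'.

d = (-26, -15),  |d|² = 901;  R = 7+1 = 8,  c = 901−8² = 837
v_rel = (5, -9),  |v_rel|² = 106;  v_rel·d = (5)·(-26) + (-9)·(-15) = 5
106·t² − 10·t + 837 = 0  ⇒  m = 5² − 106·837 = -88697
m = -88697 < 0,  v_rel·d = 5 > 0  ⇒  outside

inside=no margin=-88697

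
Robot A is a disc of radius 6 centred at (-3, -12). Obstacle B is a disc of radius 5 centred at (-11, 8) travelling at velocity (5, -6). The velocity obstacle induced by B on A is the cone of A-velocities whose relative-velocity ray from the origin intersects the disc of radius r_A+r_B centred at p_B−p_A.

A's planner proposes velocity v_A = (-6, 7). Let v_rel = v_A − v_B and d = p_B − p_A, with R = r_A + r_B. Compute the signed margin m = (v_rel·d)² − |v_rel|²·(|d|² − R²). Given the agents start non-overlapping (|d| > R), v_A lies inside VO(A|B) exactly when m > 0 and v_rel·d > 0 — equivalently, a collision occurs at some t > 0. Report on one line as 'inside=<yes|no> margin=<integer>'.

d = (-8, 20),  |d|² = 464;  R = 6+5 = 11,  c = 464−11² = 343
v_rel = (-11, 13),  |v_rel|² = 290;  v_rel·d = (-11)·(-8) + (13)·(20) = 348
290·t² − 696·t + 343 = 0  ⇒  m = 348² − 290·343 = 21634
m = 21634 > 0,  v_rel·d = 348 > 0  ⇒  inside

inside=yes margin=21634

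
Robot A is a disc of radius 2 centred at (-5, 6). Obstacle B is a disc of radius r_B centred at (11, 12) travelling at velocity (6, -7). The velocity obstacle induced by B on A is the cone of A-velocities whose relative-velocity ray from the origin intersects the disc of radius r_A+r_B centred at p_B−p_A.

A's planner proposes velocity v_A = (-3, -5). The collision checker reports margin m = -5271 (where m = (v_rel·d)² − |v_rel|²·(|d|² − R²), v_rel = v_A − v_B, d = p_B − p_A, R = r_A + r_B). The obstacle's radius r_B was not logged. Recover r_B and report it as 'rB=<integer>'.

m = -5271
d = (16, 6);  v_rel = (-9, 2),  |v_rel|² = 85
v_rel×d = (-9)·(6) − (2)·(16) = -86
since m = R²·85 − (-86)²:  R² = (7396 + -5271) / 85 = 25
R = √25 = 5  ⇒  r_B = 5 − 2 = 3

rB=3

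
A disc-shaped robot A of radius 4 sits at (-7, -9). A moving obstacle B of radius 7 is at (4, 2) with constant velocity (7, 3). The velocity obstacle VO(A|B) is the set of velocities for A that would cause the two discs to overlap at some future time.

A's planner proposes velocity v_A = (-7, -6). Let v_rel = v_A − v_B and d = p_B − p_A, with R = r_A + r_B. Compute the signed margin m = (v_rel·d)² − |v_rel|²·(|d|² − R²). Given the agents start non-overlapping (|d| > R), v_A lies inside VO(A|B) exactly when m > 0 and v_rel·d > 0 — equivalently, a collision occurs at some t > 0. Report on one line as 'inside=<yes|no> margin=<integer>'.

d = (11, 11),  |d|² = 242;  R = 4+7 = 11,  c = 242−11² = 121
v_rel = (-14, -9),  |v_rel|² = 277;  v_rel·d = (-14)·(11) + (-9)·(11) = -253
277·t² + 506·t + 121 = 0  ⇒  m = (-253)² − 277·121 = 30492
m = 30492 > 0,  v_rel·d = -253 < 0  ⇒  outside

inside=no margin=30492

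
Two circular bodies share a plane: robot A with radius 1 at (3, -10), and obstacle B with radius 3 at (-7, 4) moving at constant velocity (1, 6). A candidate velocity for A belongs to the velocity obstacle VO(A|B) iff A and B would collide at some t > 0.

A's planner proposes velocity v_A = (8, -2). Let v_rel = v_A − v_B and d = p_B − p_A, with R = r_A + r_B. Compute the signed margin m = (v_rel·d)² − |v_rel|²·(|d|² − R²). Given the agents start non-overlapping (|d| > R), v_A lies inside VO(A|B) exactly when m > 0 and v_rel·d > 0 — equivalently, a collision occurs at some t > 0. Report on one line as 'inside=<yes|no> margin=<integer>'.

d = (-10, 14),  |d|² = 296;  R = 1+3 = 4,  c = 296−4² = 280
v_rel = (7, -8),  |v_rel|² = 113;  v_rel·d = (7)·(-10) + (-8)·(14) = -182
113·t² + 364·t + 280 = 0  ⇒  m = (-182)² − 113·280 = 1484
m = 1484 > 0,  v_rel·d = -182 < 0  ⇒  outside

inside=no margin=1484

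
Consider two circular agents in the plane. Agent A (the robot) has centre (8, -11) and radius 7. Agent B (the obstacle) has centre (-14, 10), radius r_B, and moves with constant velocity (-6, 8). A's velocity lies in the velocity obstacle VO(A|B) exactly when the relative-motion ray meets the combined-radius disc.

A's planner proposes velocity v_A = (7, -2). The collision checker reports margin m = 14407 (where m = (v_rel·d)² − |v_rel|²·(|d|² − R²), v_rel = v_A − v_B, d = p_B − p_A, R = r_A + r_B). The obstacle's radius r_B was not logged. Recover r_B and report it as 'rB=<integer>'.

m = 14407
d = (-22, 21);  v_rel = (13, -10),  |v_rel|² = 269
v_rel×d = (13)·(21) − (-10)·(-22) = 53
since m = R²·269 − 53²:  R² = (2809 + 14407) / 269 = 64
R = √64 = 8  ⇒  r_B = 8 − 7 = 1

rB=1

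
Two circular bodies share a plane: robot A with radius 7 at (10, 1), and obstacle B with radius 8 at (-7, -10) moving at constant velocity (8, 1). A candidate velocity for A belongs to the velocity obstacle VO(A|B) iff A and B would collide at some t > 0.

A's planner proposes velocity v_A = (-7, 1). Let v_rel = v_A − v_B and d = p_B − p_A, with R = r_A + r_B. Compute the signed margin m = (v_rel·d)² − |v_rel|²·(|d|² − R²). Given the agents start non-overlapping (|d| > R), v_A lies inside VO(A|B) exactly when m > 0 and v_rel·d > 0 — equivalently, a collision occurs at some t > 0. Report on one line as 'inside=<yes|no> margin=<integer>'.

d = (-17, -11),  |d|² = 410;  R = 7+8 = 15,  c = 410−15² = 185
v_rel = (-15, 0),  |v_rel|² = 225;  v_rel·d = (-15)·(-17) + (0)·(-11) = 255
225·t² − 510·t + 185 = 0  ⇒  m = 255² − 225·185 = 23400
m = 23400 > 0,  v_rel·d = 255 > 0  ⇒  inside

inside=yes margin=23400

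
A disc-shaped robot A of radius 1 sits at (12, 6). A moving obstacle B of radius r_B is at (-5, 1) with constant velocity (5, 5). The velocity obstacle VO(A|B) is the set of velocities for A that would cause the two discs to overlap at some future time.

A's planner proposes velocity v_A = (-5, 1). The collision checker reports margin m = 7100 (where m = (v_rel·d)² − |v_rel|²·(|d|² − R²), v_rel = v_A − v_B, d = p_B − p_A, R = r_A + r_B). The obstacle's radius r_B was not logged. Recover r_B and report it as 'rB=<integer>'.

m = 7100
d = (-17, -5);  v_rel = (-10, -4),  |v_rel|² = 116
v_rel×d = (-10)·(-5) − (-4)·(-17) = -18
since m = R²·116 − (-18)²:  R² = (324 + 7100) / 116 = 64
R = √64 = 8  ⇒  r_B = 8 − 1 = 7

rB=7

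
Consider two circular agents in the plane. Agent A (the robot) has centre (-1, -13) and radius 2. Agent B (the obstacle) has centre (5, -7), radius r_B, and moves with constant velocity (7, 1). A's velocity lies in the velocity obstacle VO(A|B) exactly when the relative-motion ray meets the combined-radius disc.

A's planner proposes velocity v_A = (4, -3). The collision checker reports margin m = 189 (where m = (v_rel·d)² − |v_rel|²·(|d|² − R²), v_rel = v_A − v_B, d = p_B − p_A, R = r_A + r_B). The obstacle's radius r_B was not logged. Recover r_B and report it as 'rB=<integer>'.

m = 189
d = (6, 6);  v_rel = (-3, -4),  |v_rel|² = 25
v_rel×d = (-3)·(6) − (-4)·(6) = 6
since m = R²·25 − 6²:  R² = (36 + 189) / 25 = 9
R = √9 = 3  ⇒  r_B = 3 − 2 = 1

rB=1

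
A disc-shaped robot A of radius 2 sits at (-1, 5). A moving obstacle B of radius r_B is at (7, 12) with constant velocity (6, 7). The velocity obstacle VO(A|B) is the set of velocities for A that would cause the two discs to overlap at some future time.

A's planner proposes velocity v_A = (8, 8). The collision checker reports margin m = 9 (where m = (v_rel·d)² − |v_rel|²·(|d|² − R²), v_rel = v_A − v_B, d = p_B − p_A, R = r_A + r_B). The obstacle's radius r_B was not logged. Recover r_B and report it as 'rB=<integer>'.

m = 9
d = (8, 7);  v_rel = (2, 1),  |v_rel|² = 5
v_rel×d = (2)·(7) − (1)·(8) = 6
since m = R²·5 − 6²:  R² = (36 + 9) / 5 = 9
R = √9 = 3  ⇒  r_B = 3 − 2 = 1

rB=1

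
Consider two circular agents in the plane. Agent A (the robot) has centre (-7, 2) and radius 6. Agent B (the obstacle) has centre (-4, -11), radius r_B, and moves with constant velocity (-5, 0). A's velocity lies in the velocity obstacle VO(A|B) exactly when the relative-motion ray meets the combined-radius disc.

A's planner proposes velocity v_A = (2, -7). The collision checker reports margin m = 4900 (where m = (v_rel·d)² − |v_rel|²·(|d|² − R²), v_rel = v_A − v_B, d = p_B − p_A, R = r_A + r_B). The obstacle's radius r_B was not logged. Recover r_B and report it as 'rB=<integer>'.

m = 4900
d = (3, -13);  v_rel = (7, -7),  |v_rel|² = 98
v_rel×d = (7)·(-13) − (-7)·(3) = -70
since m = R²·98 − (-70)²:  R² = (4900 + 4900) / 98 = 100
R = √100 = 10  ⇒  r_B = 10 − 6 = 4

rB=4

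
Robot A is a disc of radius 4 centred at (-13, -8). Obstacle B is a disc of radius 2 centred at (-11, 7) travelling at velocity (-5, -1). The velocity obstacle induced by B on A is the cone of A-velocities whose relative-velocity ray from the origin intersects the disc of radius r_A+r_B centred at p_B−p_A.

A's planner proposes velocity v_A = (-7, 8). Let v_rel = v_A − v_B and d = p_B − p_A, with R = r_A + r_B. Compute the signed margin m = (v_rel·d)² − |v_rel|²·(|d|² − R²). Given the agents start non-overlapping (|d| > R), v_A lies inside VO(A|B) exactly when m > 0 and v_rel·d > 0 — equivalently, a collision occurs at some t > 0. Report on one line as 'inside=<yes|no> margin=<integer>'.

d = (2, 15),  |d|² = 229;  R = 4+2 = 6,  c = 229−6² = 193
v_rel = (-2, 9),  |v_rel|² = 85;  v_rel·d = (-2)·(2) + (9)·(15) = 131
85·t² − 262·t + 193 = 0  ⇒  m = 131² − 85·193 = 756
m = 756 > 0,  v_rel·d = 131 > 0  ⇒  inside

inside=yes margin=756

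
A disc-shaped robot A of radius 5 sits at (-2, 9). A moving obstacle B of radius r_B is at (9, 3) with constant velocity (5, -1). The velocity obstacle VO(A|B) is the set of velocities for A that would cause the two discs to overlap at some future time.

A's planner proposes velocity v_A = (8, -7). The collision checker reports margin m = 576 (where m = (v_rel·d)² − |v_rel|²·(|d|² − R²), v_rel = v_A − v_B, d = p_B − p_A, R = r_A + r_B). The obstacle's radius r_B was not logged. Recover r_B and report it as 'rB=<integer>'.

m = 576
d = (11, -6);  v_rel = (3, -6),  |v_rel|² = 45
v_rel×d = (3)·(-6) − (-6)·(11) = 48
since m = R²·45 − 48²:  R² = (2304 + 576) / 45 = 64
R = √64 = 8  ⇒  r_B = 8 − 5 = 3

rB=3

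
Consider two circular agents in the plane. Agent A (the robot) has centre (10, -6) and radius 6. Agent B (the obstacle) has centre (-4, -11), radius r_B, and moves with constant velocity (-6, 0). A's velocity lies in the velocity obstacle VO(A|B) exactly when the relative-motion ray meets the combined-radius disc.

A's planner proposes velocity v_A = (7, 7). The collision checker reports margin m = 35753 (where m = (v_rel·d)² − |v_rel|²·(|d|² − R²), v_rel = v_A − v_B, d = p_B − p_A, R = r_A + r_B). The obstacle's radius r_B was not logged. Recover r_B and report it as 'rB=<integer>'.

m = 35753
d = (-14, -5);  v_rel = (13, 7),  |v_rel|² = 218
v_rel×d = (13)·(-5) − (7)·(-14) = 33
since m = R²·218 − 33²:  R² = (1089 + 35753) / 218 = 169
R = √169 = 13  ⇒  r_B = 13 − 6 = 7

rB=7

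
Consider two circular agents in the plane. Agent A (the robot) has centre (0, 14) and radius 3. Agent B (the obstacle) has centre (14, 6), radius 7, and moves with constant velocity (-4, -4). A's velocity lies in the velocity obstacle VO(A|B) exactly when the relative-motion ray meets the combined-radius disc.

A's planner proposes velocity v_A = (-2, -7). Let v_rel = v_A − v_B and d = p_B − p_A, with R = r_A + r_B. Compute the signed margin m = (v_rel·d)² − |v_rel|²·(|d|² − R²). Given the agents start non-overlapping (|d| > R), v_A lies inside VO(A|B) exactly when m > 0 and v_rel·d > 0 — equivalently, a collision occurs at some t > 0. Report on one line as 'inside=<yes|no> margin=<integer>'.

d = (14, -8),  |d|² = 260;  R = 3+7 = 10,  c = 260−10² = 160
v_rel = (2, -3),  |v_rel|² = 13;  v_rel·d = (2)·(14) + (-3)·(-8) = 52
13·t² − 104·t + 160 = 0  ⇒  m = 52² − 13·160 = 624
m = 624 > 0,  v_rel·d = 52 > 0  ⇒  inside

inside=yes margin=624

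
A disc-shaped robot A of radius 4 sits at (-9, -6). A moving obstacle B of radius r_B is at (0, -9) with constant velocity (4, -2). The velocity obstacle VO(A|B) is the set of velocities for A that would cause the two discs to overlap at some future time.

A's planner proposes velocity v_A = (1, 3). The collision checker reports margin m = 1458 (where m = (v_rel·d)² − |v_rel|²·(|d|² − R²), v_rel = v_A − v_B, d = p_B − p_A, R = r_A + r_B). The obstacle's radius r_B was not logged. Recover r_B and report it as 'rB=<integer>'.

m = 1458
d = (9, -3);  v_rel = (-3, 5),  |v_rel|² = 34
v_rel×d = (-3)·(-3) − (5)·(9) = -36
since m = R²·34 − (-36)²:  R² = (1296 + 1458) / 34 = 81
R = √81 = 9  ⇒  r_B = 9 − 4 = 5

rB=5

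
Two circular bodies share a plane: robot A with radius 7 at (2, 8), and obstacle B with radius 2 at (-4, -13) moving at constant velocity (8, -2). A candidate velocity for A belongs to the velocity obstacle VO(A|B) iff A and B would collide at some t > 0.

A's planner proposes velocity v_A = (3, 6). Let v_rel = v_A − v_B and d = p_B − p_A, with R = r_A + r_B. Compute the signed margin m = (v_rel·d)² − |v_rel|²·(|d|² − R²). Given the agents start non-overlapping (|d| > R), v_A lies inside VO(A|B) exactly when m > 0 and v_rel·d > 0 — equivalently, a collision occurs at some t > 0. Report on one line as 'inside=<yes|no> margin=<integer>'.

d = (-6, -21),  |d|² = 477;  R = 7+2 = 9,  c = 477−9² = 396
v_rel = (-5, 8),  |v_rel|² = 89;  v_rel·d = (-5)·(-6) + (8)·(-21) = -138
89·t² + 276·t + 396 = 0  ⇒  m = (-138)² − 89·396 = -16200
m = -16200 < 0,  v_rel·d = -138 < 0  ⇒  outside

inside=no margin=-16200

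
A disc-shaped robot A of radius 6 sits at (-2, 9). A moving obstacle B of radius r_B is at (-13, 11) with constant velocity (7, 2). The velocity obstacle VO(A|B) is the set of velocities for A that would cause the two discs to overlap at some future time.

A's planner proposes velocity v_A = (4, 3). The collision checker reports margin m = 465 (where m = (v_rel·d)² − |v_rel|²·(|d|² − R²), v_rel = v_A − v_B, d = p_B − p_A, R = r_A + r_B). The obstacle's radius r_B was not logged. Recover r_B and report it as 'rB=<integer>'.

m = 465
d = (-11, 2);  v_rel = (-3, 1),  |v_rel|² = 10
v_rel×d = (-3)·(2) − (1)·(-11) = 5
since m = R²·10 − 5²:  R² = (25 + 465) / 10 = 49
R = √49 = 7  ⇒  r_B = 7 − 6 = 1

rB=1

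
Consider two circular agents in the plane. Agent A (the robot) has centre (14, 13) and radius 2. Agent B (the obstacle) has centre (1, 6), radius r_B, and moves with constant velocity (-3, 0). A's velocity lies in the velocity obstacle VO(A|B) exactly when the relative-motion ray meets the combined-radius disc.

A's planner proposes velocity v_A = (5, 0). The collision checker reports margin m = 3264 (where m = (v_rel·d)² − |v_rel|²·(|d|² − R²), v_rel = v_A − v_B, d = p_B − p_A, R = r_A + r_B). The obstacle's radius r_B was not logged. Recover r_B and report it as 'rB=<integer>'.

m = 3264
d = (-13, -7);  v_rel = (8, 0),  |v_rel|² = 64
v_rel×d = (8)·(-7) − (0)·(-13) = -56
since m = R²·64 − (-56)²:  R² = (3136 + 3264) / 64 = 100
R = √100 = 10  ⇒  r_B = 10 − 2 = 8

rB=8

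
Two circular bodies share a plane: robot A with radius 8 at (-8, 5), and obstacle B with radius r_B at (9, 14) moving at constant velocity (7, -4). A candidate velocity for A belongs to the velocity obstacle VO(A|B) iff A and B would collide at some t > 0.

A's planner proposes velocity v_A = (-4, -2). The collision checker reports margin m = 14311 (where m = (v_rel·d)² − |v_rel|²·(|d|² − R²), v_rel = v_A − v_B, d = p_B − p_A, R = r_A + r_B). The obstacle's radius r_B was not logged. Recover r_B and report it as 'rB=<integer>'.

m = 14311
d = (17, 9);  v_rel = (-11, 2),  |v_rel|² = 125
v_rel×d = (-11)·(9) − (2)·(17) = -133
since m = R²·125 − (-133)²:  R² = (17689 + 14311) / 125 = 256
R = √256 = 16  ⇒  r_B = 16 − 8 = 8

rB=8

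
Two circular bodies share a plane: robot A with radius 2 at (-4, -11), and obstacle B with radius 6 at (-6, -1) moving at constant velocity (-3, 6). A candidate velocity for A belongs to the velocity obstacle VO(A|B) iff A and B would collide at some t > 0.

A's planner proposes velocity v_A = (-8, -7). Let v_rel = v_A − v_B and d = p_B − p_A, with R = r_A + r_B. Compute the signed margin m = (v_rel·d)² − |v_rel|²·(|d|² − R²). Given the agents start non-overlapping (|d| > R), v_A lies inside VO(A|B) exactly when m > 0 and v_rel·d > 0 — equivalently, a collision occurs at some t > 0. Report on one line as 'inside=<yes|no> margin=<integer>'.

d = (-2, 10),  |d|² = 104;  R = 2+6 = 8,  c = 104−8² = 40
v_rel = (-5, -13),  |v_rel|² = 194;  v_rel·d = (-5)·(-2) + (-13)·(10) = -120
194·t² + 240·t + 40 = 0  ⇒  m = (-120)² − 194·40 = 6640
m = 6640 > 0,  v_rel·d = -120 < 0  ⇒  outside

inside=no margin=6640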